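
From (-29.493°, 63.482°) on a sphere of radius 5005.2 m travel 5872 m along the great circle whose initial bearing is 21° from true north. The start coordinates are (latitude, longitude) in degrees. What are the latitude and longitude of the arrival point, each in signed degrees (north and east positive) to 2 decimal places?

33.96°, 86.96°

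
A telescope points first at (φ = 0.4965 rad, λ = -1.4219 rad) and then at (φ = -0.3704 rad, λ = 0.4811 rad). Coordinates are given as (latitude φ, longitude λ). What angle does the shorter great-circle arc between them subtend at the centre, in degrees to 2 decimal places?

116.09°

In radians: φ₁ = 0.4965, φ₂ = -0.3704, Δλ = 109.034° = 1.9030 rad.
Haversine: a = sin²(Δφ/2) + cos φ₁ cos φ₂ sin²(Δλ/2) = 0.1764 + (0.8793)(0.9322)(0.6631) = 0.71987.
Central angle c = 2·arcsin(√a) = 2.02610 rad.
So the angular separation is 116.09°.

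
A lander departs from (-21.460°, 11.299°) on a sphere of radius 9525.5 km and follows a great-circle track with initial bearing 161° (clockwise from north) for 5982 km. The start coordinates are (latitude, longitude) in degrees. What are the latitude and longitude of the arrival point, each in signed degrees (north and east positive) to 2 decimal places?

Angular distance δ = d/R = 5982/9525.5 = 0.62800 rad; initial bearing θ = 2.8100 rad.
sin φ₂ = sin φ₁ cos δ + cos φ₁ sin δ cos θ = (-0.3659)(0.8092) + (0.9307)(0.5875)(-0.9455) = -0.8131, so φ₂ = -54.40°.
Δλ = atan2(sin θ sin δ cos φ₁, cos δ − sin φ₁ sin φ₂) = atan2(0.1780, 0.5117) = 19.181°.
λ₂ = 11.299° + 19.181° = 30.48°.

-54.40°, 30.48°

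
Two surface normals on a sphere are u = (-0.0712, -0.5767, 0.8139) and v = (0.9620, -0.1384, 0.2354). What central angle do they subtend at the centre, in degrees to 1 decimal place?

u·v = 0.2029; |u| = 1.0000, |v| = 1.0000.
cos θ = (u·v)/(|u||v|) = 0.2029, so θ = 78.3°.

78.3°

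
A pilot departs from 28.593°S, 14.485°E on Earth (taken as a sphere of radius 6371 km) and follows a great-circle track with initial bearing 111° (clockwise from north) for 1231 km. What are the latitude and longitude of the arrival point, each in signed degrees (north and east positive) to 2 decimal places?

-32.01°, 26.69°

Angular distance δ = d/R = 1231/6371 = 0.19322 rad; initial bearing θ = 1.9373 rad.
sin φ₂ = sin φ₁ cos δ + cos φ₁ sin δ cos θ = (-0.4786)(0.9814) + (0.8780)(0.1920)(-0.3584) = -0.5301, so φ₂ = -32.01°.
Δλ = atan2(sin θ sin δ cos φ₁, cos δ − sin φ₁ sin φ₂) = atan2(0.1574, 0.7277) = 12.205°.
λ₂ = 14.485° + 12.205° = 26.69°.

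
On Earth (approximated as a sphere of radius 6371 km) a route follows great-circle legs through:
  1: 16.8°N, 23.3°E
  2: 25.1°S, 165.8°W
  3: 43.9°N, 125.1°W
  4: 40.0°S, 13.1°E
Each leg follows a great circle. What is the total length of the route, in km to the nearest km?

Leg 1→2: central angle 2.9344 rad, distance 18695.1 km.
Leg 2→3: central angle 1.3689 rad, distance 8721.1 km.
Leg 3→4: central angle 2.6006 rad, distance 16568.4 km.
Total: 18695.1 + 8721.1 + 16568.4 ≈ 43985 km.

43985 km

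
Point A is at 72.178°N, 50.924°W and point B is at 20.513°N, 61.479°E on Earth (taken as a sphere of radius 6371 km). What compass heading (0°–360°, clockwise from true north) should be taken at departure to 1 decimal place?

62.7°

Δλ = 112.403° = 1.9618 rad.
y = sin Δλ · cos φ₂ = (0.9245)(0.9366) = 0.8659
x = cos φ₁ sin φ₂ − sin φ₁ cos φ₂ cos Δλ = (0.3061)(0.3504) − (0.9520)(0.9366)(-0.3811) = 0.4471
θ = atan2(y, x) = 62.69°, so the bearing is 62.7°.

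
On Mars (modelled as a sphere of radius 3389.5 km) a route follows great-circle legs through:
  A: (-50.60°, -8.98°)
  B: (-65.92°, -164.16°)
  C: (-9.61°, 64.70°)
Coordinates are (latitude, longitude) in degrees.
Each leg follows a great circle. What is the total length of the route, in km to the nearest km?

9370 km

Leg A→B: central angle 1.0810 rad, distance 3664.1 km.
Leg B→C: central angle 1.6833 rad, distance 5705.5 km.
Total: 3664.1 + 5705.5 ≈ 9370 km.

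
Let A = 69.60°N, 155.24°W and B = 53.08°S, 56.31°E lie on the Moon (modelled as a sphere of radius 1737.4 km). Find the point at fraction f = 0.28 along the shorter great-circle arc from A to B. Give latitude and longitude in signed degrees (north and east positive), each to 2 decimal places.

Central angle δ = 2.7592 rad. Interpolating on the sphere with fraction f = 0.28:
P = [sin((1−f)δ)·A + sin(fδ)·B] / sin δ = 2.4515·A + 1.8705·B in Cartesian coordinates,
giving P = (-0.1527, 0.5770, 0.8023), i.e. latitude 53.35°, longitude 104.82°.

53.35°, 104.82°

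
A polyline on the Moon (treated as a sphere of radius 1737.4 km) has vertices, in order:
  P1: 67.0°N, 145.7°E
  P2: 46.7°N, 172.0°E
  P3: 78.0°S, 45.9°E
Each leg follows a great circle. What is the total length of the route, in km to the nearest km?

5070 km

Leg P1→P2: central angle 0.4271 rad, distance 742.1 km.
Leg P2→P3: central angle 2.4913 rad, distance 4328.3 km.
Total: 742.1 + 4328.3 ≈ 5070 km.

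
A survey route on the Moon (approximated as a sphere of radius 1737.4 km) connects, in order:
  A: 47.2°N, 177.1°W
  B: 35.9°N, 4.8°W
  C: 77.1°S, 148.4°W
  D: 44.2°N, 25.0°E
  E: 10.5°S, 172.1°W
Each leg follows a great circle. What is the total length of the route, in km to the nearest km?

15848 km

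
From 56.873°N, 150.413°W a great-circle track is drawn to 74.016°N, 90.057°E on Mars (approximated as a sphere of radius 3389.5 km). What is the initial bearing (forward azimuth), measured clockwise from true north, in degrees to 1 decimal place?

Δλ = -119.530° = -2.0862 rad.
y = sin Δλ · cos φ₂ = (-0.8701)(0.2754) = -0.2396
x = cos φ₁ sin φ₂ − sin φ₁ cos φ₂ cos Δλ = (0.5465)(0.9613) − (0.8375)(0.2754)(-0.4929) = 0.6390
θ = atan2(y, x) = -20.55°; adding 360° gives 339.4°.

339.4°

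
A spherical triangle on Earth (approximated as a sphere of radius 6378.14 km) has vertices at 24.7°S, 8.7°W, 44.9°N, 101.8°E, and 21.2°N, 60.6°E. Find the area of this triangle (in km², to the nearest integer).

9363765 km²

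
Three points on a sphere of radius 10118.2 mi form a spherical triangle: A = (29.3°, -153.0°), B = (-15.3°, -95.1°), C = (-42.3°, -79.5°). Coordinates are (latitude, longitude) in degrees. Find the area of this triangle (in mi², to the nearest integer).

Side lengths (central angles): a = 0.5262, b = 1.7175, c = 1.2473 rad; semiperimeter s = 1.7455.
By l'Huilier's theorem, tan(E/4) = √[tan(s/2) tan((s−a)/2) tan((s−b)/2) tan((s−c)/2)], giving spherical excess E = 0.2176 rad.
Area = E·R² = 0.2176 × (10118.2)² ≈ 22281887 mi².

22281887 mi²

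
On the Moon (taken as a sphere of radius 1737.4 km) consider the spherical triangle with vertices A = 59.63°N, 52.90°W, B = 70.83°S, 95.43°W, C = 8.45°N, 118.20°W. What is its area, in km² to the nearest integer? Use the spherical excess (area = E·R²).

Side lengths (central angles): a = 1.4094, b = 1.2284, c = 2.3359 rad; semiperimeter s = 2.4868.
By l'Huilier's theorem, tan(E/4) = √[tan(s/2) tan((s−a)/2) tan((s−b)/2) tan((s−c)/2)], giving spherical excess E = 1.2070 rad.
Area = E·R² = 1.2070 × (1737.4)² ≈ 3643442 km².

3643442 km²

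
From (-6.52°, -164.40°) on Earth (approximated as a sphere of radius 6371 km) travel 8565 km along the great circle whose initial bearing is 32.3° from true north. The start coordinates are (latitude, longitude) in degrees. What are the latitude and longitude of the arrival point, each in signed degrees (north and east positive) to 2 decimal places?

52.45°, -105.70°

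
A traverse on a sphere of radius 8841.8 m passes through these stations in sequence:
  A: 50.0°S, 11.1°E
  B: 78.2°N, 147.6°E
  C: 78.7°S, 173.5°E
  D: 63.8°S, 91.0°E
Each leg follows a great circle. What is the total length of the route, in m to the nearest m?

Leg A→B: central angle 2.5777 rad, distance 22791.9 m.
Leg B→C: central angle 2.7488 rad, distance 24304.4 m.
Leg C→D: central angle 0.4709 rad, distance 4163.7 m.
Total: 22791.9 + 24304.4 + 4163.7 ≈ 51260 m.

51260 m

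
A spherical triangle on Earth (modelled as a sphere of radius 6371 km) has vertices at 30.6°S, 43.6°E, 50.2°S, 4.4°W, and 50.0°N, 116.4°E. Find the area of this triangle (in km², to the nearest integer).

9629602 km²

Side lengths (central angles): a = 2.4968, b = 1.7991, c = 0.7079 rad; semiperimeter s = 2.5019.
By l'Huilier's theorem, tan(E/4) = √[tan(s/2) tan((s−a)/2) tan((s−b)/2) tan((s−c)/2)], giving spherical excess E = 0.2372 rad.
Area = E·R² = 0.2372 × (6371)² ≈ 9629602 km².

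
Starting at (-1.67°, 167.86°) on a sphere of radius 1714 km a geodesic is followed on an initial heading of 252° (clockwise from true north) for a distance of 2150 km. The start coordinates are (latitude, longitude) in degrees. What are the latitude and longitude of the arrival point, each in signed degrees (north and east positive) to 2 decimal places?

-17.62°, 96.36°

Angular distance δ = d/R = 2150/1714 = 1.25438 rad; initial bearing θ = 4.3982 rad.
sin φ₂ = sin φ₁ cos δ + cos φ₁ sin δ cos θ = (-0.0291)(0.3112) + (0.9996)(0.9504)(-0.3090) = -0.3026, so φ₂ = -17.62°.
Δλ = atan2(sin θ sin δ cos φ₁, cos δ − sin φ₁ sin φ₂) = atan2(-0.9035, 0.3023) = -71.497°.
λ₂ = 167.860° − 71.497° = 96.36°.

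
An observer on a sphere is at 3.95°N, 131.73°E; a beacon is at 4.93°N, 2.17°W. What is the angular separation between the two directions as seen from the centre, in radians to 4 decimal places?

2.3230 rad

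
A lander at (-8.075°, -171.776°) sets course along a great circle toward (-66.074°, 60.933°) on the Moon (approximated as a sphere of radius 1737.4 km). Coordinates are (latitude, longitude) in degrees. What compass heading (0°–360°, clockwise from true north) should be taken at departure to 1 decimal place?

Δλ = -127.291° = -2.2216 rad.
y = sin Δλ · cos φ₂ = (-0.7956)(0.4056) = -0.3226
x = cos φ₁ sin φ₂ − sin φ₁ cos φ₂ cos Δλ = (0.9901)(-0.9141) − (-0.1405)(0.4056)(-0.6059) = -0.9395
θ = atan2(y, x) = -161.05°; adding 360° gives 199.0°.

199.0°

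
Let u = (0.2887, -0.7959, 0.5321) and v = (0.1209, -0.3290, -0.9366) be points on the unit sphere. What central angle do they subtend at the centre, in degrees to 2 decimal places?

u·v = -0.2016; |u| = 1.0000, |v| = 1.0000.
cos θ = (u·v)/(|u||v|) = -0.2016, so θ = 101.63°.

101.63°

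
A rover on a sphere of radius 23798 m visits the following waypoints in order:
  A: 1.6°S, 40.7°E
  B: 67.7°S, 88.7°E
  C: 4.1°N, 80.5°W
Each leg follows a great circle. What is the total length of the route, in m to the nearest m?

Leg A→B: central angle 1.2874 rad, distance 30637.0 m.
Leg B→C: central angle 2.0241 rad, distance 48169.4 m.
Total: 30637.0 + 48169.4 ≈ 78806 m.

78806 m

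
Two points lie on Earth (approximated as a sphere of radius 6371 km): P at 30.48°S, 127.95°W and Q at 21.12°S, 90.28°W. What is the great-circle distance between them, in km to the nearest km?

3892 km

With latitudes φ₁ = -30.480°, φ₂ = -21.120° and longitude difference Δλ = 37.670°:
Haversine: a = sin²(Δφ/2) + cos φ₁ cos φ₂ sin²(Δλ/2) = 0.0067 + (0.8618)(0.9328)(0.1042) = 0.09045.
Central angle c = 2·arcsin(√a) = 0.61095 rad.
Distance = R·c = 6371 × 0.6109 ≈ 3892 km.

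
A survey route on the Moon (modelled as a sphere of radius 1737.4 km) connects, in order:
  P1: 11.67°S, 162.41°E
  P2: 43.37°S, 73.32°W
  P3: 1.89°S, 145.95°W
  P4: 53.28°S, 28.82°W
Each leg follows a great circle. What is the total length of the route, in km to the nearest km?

8659 km

Leg P1→P2: central angle 1.8359 rad, distance 3189.6 km.
Leg P2→P3: central angle 1.3289 rad, distance 2308.8 km.
Leg P3→P4: central angle 1.8194 rad, distance 3161.1 km.
Total: 3189.6 + 2308.8 + 3161.1 ≈ 8659 km.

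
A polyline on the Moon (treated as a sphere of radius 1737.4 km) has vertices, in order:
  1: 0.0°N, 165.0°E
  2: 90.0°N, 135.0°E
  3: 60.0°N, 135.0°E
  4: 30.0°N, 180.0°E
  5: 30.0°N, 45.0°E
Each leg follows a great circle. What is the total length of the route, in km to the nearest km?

Leg 1→2: central angle 1.5708 rad, distance 2729.1 km.
Leg 2→3: central angle 0.5236 rad, distance 909.7 km.
Leg 3→4: central angle 0.7389 rad, distance 1283.8 km.
Leg 4→5: central angle 1.8549 rad, distance 3222.8 km.
Total: 2729.1 + 909.7 + 1283.8 + 3222.8 ≈ 8145 km.

8145 km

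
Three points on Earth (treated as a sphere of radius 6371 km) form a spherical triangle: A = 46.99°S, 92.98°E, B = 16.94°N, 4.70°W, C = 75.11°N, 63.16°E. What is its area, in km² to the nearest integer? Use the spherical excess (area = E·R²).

Side lengths (central angles): a = 1.1872, b = 2.1587, c = 1.8758 rad; semiperimeter s = 2.6108.
By l'Huilier's theorem, tan(E/4) = √[tan(s/2) tan((s−a)/2) tan((s−b)/2) tan((s−c)/2)], giving spherical excess E = 1.9500 rad.
Area = E·R² = 1.9500 × (6371)² ≈ 79151227 km².

79151227 km²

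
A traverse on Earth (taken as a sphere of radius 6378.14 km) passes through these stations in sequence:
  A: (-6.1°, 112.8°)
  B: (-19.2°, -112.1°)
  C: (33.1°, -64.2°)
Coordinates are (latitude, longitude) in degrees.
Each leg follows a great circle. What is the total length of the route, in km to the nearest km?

22100 km

Leg A→B: central angle 2.2526 rad, distance 14367.5 km.
Leg B→C: central angle 1.2124 rad, distance 7732.7 km.
Total: 14367.5 + 7732.7 ≈ 22100 km.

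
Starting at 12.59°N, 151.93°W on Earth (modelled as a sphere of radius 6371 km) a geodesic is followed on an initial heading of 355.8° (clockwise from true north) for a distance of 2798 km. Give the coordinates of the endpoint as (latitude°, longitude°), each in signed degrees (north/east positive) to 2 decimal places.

37.67°, -154.18°

Angular distance δ = d/R = 2798/6371 = 0.43918 rad; initial bearing θ = 6.2099 rad.
sin φ₂ = sin φ₁ cos δ + cos φ₁ sin δ cos θ = (0.2180)(0.9051) + (0.9760)(0.4252)(0.9973) = 0.6111, so φ₂ = 37.67°.
Δλ = atan2(sin θ sin δ cos φ₁, cos δ − sin φ₁ sin φ₂) = atan2(-0.0304, 0.7719) = -2.255°.
λ₂ = -151.930° − 2.255° = -154.18°.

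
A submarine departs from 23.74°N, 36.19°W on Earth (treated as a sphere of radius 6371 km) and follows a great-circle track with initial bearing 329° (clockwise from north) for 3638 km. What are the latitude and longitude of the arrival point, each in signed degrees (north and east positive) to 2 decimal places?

49.71°, -61.69°

Angular distance δ = d/R = 3638/6371 = 0.57102 rad; initial bearing θ = 5.7421 rad.
sin φ₂ = sin φ₁ cos δ + cos φ₁ sin δ cos θ = (0.4026)(0.8413) + (0.9154)(0.5405)(0.8572) = 0.7628, so φ₂ = 49.71°.
Δλ = atan2(sin θ sin δ cos φ₁, cos δ − sin φ₁ sin φ₂) = atan2(-0.2548, 0.5343) = -25.500°.
λ₂ = -36.190° − 25.500° = -61.69°.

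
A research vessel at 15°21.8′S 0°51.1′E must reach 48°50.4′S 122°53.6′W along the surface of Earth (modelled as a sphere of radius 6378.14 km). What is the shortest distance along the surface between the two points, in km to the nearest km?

10999 km

In radians: φ₁ = -0.2681, φ₂ = -0.8524, Δλ = -123.745° = -2.1598 rad.
cos c = sin φ₁ sin φ₂ + cos φ₁ cos φ₂ cos Δλ = (-0.2649)(-0.7529) + (0.9643)(0.6582)(-0.5555) = -0.15308,
so c = arccos(-0.15308) = 1.72448 rad.
Distance = R·c = 6378.14 × 1.7245 ≈ 10999 km.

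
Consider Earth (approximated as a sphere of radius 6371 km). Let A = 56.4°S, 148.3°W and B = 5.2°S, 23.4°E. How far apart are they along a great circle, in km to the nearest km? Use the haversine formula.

Let φ₁ = -0.9844 rad, φ₂ = -0.0908 rad, and Δλ = 2.9967 rad.
Haversine: a = sin²(Δφ/2) + cos φ₁ cos φ₂ sin²(Δλ/2) = 0.1867 + (0.5534)(0.9959)(0.9948) = 0.73493.
Central angle c = 2·arcsin(√a) = 2.05992 rad.
Distance = R·c = 6371 × 2.0599 ≈ 13124 km.

13124 km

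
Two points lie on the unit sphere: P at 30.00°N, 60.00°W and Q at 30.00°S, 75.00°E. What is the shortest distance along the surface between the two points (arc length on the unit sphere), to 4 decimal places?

2.4660

With latitudes φ₁ = 30.000°, φ₂ = -30.000° and longitude difference Δλ = 135.000°:
cos c = sin φ₁ sin φ₂ + cos φ₁ cos φ₂ cos Δλ = (0.5000)(-0.5000) + (0.8660)(0.8660)(-0.7071) = -0.78033,
so c = arccos(-0.78033) = 2.46599 rad.
On the unit sphere the arc length equals the central angle: 2.4660.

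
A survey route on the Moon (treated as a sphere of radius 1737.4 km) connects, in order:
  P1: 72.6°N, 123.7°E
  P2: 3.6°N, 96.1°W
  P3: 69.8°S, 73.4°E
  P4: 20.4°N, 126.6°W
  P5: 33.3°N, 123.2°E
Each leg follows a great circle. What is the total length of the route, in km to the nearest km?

13247 km

Leg P1→P2: central angle 1.7410 rad, distance 3024.8 km.
Leg P2→P3: central angle 1.9799 rad, distance 3439.9 km.
Leg P3→P4: central angle 2.2540 rad, distance 3916.0 km.
Leg P4→P5: central angle 1.6500 rad, distance 2866.7 km.
Total: 3024.8 + 3439.9 + 3916.0 + 2866.7 ≈ 13247 km.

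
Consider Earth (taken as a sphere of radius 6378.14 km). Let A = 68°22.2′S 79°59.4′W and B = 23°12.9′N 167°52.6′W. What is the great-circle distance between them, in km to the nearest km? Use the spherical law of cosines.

12326 km

In radians: φ₁ = -1.1933, φ₂ = 0.4052, Δλ = -87.887° = -1.5339 rad.
cos c = sin φ₁ sin φ₂ + cos φ₁ cos φ₂ cos Δλ = (-0.9296)(0.3942) + (0.3686)(0.9190)(0.0369) = -0.35393,
so c = arccos(-0.35393) = 1.93257 rad.
Distance = R·c = 6378.14 × 1.9326 ≈ 12326 km.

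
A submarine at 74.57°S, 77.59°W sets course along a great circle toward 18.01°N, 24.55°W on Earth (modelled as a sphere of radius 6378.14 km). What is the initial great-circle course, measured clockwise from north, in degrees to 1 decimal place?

50.2°

With φ₁ = -1.3015, φ₂ = 0.3143, Δλ = 0.9257 rad, the forward-azimuth formula gives
θ = atan2( sin Δλ cos φ₂ , cos φ₁ sin φ₂ − sin φ₁ cos φ₂ cos Δλ ) = atan2(0.7599, 0.6334) = 50.19°.
So the initial bearing is 50.2°.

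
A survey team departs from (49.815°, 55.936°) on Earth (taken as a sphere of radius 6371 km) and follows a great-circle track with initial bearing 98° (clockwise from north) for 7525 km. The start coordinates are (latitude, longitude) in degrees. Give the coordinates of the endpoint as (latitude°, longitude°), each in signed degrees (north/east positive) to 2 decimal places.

Angular distance δ = d/R = 7525/6371 = 1.18113 rad; initial bearing θ = 1.7104 rad.
sin φ₂ = sin φ₁ cos δ + cos φ₁ sin δ cos θ = (0.7640)(0.3799) + (0.6453)(0.9250)(-0.1392) = 0.2071, so φ₂ = 11.95°.
Δλ = atan2(sin θ sin δ cos φ₁, cos δ − sin φ₁ sin φ₂) = atan2(0.5911, 0.2216) = 69.446°.
λ₂ = 55.936° + 69.446° = 125.38°.

11.95°, 125.38°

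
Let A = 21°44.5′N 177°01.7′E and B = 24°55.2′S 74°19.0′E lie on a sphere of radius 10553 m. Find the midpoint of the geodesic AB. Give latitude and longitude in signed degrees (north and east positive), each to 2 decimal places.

Central angle δ = 1.9192 rad. Interpolating on the sphere with fraction f = 0.5:
P = [sin((1−f)δ)·A + sin(fδ)·B] / sin δ = 0.8713·A + 0.8713·B in Cartesian coordinates,
giving P = (-0.5947, 0.8028, -0.0444), i.e. latitude -2.54°, longitude 126.53°.

-2.54°, 126.53°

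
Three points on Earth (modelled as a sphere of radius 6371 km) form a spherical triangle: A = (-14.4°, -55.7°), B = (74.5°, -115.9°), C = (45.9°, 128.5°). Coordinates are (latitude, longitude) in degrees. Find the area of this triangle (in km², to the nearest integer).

Side lengths (central angles): a = 0.9127, b = 2.5884, c = 1.6820 rad; semiperimeter s = 2.5915.
By l'Huilier's theorem, tan(E/4) = √[tan(s/2) tan((s−a)/2) tan((s−b)/2) tan((s−c)/2)], giving spherical excess E = 0.2208 rad.
Area = E·R² = 0.2208 × (6371)² ≈ 8960812 km².

8960812 km²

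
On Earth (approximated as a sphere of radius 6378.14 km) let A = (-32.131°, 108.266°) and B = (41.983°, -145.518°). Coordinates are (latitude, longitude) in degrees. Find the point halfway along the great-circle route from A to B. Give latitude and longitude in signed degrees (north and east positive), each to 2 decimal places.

8.14°, 156.42°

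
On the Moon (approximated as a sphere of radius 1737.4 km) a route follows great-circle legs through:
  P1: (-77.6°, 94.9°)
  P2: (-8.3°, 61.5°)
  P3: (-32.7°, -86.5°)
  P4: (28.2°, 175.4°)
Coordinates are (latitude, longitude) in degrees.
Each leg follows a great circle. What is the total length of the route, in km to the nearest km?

9444 km

Leg P1→P2: central angle 1.2468 rad, distance 2166.1 km.
Leg P2→P3: central angle 2.2500 rad, distance 3909.2 km.
Leg P3→P4: central angle 1.9388 rad, distance 3368.5 km.
Total: 2166.1 + 3909.2 + 3368.5 ≈ 9444 km.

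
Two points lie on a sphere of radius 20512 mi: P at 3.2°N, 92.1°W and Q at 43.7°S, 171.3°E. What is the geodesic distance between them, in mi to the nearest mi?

In radians: φ₁ = 0.0559, φ₂ = -0.7627, Δλ = -96.600° = -1.6860 rad.
Haversine: a = sin²(Δφ/2) + cos φ₁ cos φ₂ sin²(Δλ/2) = 0.1584 + (0.9984)(0.7230)(0.5575) = 0.56077.
Central angle c = 2·arcsin(√a) = 1.69263 rad.
Distance = R·c = 20512 × 1.6926 ≈ 34719 mi.

34719 mi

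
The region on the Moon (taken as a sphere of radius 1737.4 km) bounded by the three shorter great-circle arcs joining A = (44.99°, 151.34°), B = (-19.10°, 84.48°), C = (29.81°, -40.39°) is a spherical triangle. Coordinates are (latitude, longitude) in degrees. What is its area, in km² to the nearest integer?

Side lengths (central angles): a = 2.2542, b = 1.8228, c = 1.5395 rad; semiperimeter s = 2.8083.
By l'Huilier's theorem, tan(E/4) = √[tan(s/2) tan((s−a)/2) tan((s−b)/2) tan((s−c)/2)], giving spherical excess E = 2.7405 rad.
Area = E·R² = 2.7405 × (1737.4)² ≈ 8272285 km².

8272285 km²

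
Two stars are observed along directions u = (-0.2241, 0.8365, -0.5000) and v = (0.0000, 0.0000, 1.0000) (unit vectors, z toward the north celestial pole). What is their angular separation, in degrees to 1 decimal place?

u·v = -0.5000; |u| = 1.0000, |v| = 1.0000.
cos θ = (u·v)/(|u||v|) = -0.5000, so θ = 120.0°.

120.0°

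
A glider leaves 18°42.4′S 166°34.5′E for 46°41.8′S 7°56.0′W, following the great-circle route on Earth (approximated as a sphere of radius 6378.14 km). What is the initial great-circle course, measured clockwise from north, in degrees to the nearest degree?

Δλ = -174.508° = -3.0457 rad.
y = sin Δλ · cos φ₂ = (-0.0957)(0.6859) = -0.0656
x = cos φ₁ sin φ₂ − sin φ₁ cos φ₂ cos Δλ = (0.9472)(-0.7277) − (-0.3207)(0.6859)(-0.9954) = -0.9083
θ = atan2(y, x) = -175.87°; adding 360° gives 184°.

184°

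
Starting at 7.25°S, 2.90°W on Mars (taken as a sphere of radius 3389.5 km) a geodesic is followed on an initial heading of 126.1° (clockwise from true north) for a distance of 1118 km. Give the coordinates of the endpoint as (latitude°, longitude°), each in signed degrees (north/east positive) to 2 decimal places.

-17.98°, 13.07°

Angular distance δ = d/R = 1118/3389.5 = 0.32984 rad; initial bearing θ = 2.2009 rad.
sin φ₂ = sin φ₁ cos δ + cos φ₁ sin δ cos θ = (-0.1262)(0.9461) + (0.9920)(0.3239)(-0.5892) = -0.3087, so φ₂ = -17.98°.
Δλ = atan2(sin θ sin δ cos φ₁, cos δ − sin φ₁ sin φ₂) = atan2(0.2596, 0.9071) = 15.970°.
λ₂ = -2.900° + 15.970° = 13.07°.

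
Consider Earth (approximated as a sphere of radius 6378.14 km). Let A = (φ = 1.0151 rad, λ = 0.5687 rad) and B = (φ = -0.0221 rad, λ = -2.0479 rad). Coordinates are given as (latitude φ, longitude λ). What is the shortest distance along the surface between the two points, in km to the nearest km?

In radians: φ₁ = 1.0151, φ₂ = -0.0221, Δλ = -149.920° = -2.6166 rad.
cos c = sin φ₁ sin φ₂ + cos φ₁ cos φ₂ cos Δλ = (0.8495)(-0.0221) + (0.5275)(0.9998)(-0.8653) = -0.47515,
so c = arccos(-0.47515) = 2.06593 rad.
Distance = R·c = 6378.14 × 2.0659 ≈ 13177 km.

13177 km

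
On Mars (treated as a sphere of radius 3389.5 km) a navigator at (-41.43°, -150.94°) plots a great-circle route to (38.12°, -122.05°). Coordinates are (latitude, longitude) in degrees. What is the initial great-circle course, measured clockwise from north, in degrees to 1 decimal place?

With φ₁ = -0.7231, φ₂ = 0.6653, Δλ = 0.5042 rad, the forward-azimuth formula gives
θ = atan2( sin Δλ cos φ₂ , cos φ₁ sin φ₂ − sin φ₁ cos φ₂ cos Δλ ) = atan2(0.3801, 0.9186) = 22.48°.
So the initial bearing is 22.5°.

22.5°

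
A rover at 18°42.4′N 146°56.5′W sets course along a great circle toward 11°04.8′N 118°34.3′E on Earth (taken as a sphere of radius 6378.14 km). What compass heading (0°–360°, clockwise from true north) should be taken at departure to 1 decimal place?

281.9°

With φ₁ = 0.3265, φ₂ = 0.1934, Δλ = -1.6491 rad, the forward-azimuth formula gives
θ = atan2( sin Δλ cos φ₂ , cos φ₁ sin φ₂ − sin φ₁ cos φ₂ cos Δλ ) = atan2(-0.9784, 0.2066) = -78.07°.
Adding 360° brings this into [0°, 360°): 281.9°.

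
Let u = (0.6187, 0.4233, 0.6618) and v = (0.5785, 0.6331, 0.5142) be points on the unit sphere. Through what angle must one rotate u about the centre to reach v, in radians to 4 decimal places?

u·v = 0.9662; |u| = 1.0000, |v| = 0.9999.
cos θ = (u·v)/(|u||v|) = 0.9663, so θ = 0.2604 rad.

0.2604 rad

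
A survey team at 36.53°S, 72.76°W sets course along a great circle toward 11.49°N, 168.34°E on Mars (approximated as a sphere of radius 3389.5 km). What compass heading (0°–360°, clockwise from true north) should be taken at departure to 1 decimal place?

261.9°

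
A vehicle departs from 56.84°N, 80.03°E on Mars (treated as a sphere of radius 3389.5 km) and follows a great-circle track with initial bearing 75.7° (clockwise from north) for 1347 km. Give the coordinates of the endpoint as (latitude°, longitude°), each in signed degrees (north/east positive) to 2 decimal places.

55.51°, 121.50°

Angular distance δ = d/R = 1347/3389.5 = 0.39740 rad; initial bearing θ = 1.3212 rad.
sin φ₂ = sin φ₁ cos δ + cos φ₁ sin δ cos θ = (0.8371)(0.9221) + (0.5470)(0.3870)(0.2470) = 0.8242, so φ₂ = 55.51°.
Δλ = atan2(sin θ sin δ cos φ₁, cos δ − sin φ₁ sin φ₂) = atan2(0.2051, 0.2321) = 41.471°.
λ₂ = 80.030° + 41.471° = 121.50°.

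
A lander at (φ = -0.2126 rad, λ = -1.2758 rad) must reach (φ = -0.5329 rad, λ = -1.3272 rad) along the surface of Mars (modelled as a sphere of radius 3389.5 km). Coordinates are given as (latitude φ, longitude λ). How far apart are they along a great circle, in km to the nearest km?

Let φ₁ = -0.2126 rad, φ₂ = -0.5329 rad, and Δλ = -0.0514 rad.
Haversine: a = sin²(Δφ/2) + cos φ₁ cos φ₂ sin²(Δλ/2) = 0.0254 + (0.9775)(0.8613)(0.0007) = 0.02599.
Central angle c = 2·arcsin(√a) = 0.32381 rad.
Distance = R·c = 3389.5 × 0.3238 ≈ 1098 km.

1098 km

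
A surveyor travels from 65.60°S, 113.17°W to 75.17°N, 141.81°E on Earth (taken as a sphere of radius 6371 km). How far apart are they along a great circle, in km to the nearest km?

With latitudes φ₁ = -65.600°, φ₂ = 75.170° and longitude difference Δλ = -105.020°:
Haversine: a = sin²(Δφ/2) + cos φ₁ cos φ₂ sin²(Δλ/2) = 0.8873 + (0.4131)(0.2560)(0.6296) = 0.95388.
Central angle c = 2·arcsin(√a) = 2.70869 rad.
Distance = R·c = 6371 × 2.7087 ≈ 17257 km.

17257 km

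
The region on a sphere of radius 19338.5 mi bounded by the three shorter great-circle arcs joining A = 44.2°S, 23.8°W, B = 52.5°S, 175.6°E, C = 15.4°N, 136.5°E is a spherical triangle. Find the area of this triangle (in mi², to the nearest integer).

473962716 mi²

Side lengths (central angles): a = 1.3235, b = 2.5605, c = 1.4289 rad; semiperimeter s = 2.6564.
By l'Huilier's theorem, tan(E/4) = √[tan(s/2) tan((s−a)/2) tan((s−b)/2) tan((s−c)/2)], giving spherical excess E = 1.2674 rad.
Area = E·R² = 1.2674 × (19338.5)² ≈ 473962716 mi².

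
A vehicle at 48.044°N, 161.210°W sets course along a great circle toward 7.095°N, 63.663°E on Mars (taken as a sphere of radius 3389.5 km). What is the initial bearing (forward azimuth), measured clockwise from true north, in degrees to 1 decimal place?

310.9°

Δλ = -135.127° = -2.3584 rad.
y = sin Δλ · cos φ₂ = (-0.7055)(0.9923) = -0.7001
x = cos φ₁ sin φ₂ − sin φ₁ cos φ₂ cos Δλ = (0.6686)(0.1235) − (0.7437)(0.9923)(-0.7087) = 0.6056
θ = atan2(y, x) = -49.14°; adding 360° gives 310.9°.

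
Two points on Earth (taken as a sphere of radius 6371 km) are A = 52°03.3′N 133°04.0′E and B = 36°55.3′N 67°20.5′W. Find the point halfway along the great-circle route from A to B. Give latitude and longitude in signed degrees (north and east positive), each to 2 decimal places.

77.44°, -111.20°

The central angle between A and B is δ = 1.5578 rad.
With f = 0.5, the slerp weights are sin((1−f)δ)/sin δ = 0.7026 and sin(fδ)/sin δ = 0.7026.
Weighted sum of the unit vectors: (0.7026)·(-0.4199,0.4492,0.7886) + (0.7026)·(0.3080,-0.7378,0.6007) = (-0.0786, -0.2027, 0.9761).
Converting back: φ = atan2(z, √(x²+y²)) = 77.44°, λ = atan2(y, x) = -111.20°.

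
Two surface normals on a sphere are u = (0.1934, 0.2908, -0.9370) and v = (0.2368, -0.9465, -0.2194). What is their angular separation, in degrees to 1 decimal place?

91.4°

u·v = -0.0239; |u| = 1.0000, |v| = 1.0000.
cos θ = (u·v)/(|u||v|) = -0.0239, so θ = 91.4°.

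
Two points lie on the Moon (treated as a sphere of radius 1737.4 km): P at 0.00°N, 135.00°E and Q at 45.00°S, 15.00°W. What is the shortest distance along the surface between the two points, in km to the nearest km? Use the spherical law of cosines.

3874 km

Let φ₁ = 0.0000 rad, φ₂ = -0.7854 rad, and Δλ = -2.6180 rad.
cos c = sin φ₁ sin φ₂ + cos φ₁ cos φ₂ cos Δλ = (0.0000)(-0.7071) + (1.0000)(0.7071)(-0.8660) = -0.61237,
so c = arccos(-0.61237) = 2.22985 rad.
Distance = R·c = 1737.4 × 2.2299 ≈ 3874 km.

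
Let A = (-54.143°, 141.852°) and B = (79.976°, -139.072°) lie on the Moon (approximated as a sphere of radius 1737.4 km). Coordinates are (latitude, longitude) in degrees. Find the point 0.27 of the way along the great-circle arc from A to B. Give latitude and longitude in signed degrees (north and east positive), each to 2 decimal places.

-16.85°, 151.97°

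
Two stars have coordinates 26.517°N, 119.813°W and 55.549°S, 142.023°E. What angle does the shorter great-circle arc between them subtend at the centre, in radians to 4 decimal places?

With latitudes φ₁ = 26.517°, φ₂ = -55.549° and longitude difference Δλ = -98.164°:
Haversine: a = sin²(Δφ/2) + cos φ₁ cos φ₂ sin²(Δλ/2) = 0.4310 + (0.8948)(0.5657)(0.5710) = 0.72002.
Central angle c = 2·arcsin(√a) = 2.02644 rad.
So the angular separation is 2.0264 rad.

2.0264 rad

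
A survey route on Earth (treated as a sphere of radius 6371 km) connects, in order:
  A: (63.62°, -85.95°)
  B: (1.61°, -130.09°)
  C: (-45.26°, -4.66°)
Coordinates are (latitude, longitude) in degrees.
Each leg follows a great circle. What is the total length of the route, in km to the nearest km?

20595 km

Leg A→B: central angle 1.2197 rad, distance 7770.8 km.
Leg B→C: central angle 2.0129 rad, distance 12824.2 km.
Total: 7770.8 + 12824.2 ≈ 20595 km.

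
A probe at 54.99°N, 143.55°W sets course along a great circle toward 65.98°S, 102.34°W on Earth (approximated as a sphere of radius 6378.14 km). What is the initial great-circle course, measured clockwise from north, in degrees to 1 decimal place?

160.9°

Δλ = 41.210° = 0.7193 rad.
y = sin Δλ · cos φ₂ = (0.6588)(0.4071) = 0.2682
x = cos φ₁ sin φ₂ − sin φ₁ cos φ₂ cos Δλ = (0.5737)(-0.9134) − (0.8191)(0.4071)(0.7523) = -0.7749
θ = atan2(y, x) = 160.91°, so the bearing is 160.9°.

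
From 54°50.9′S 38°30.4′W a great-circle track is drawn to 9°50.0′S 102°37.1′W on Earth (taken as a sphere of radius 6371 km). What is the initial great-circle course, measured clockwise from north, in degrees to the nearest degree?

With φ₁ = -0.9573, φ₂ = -0.1716, Δλ = -1.1190 rad, the forward-azimuth formula gives
θ = atan2( sin Δλ cos φ₂ , cos φ₁ sin φ₂ − sin φ₁ cos φ₂ cos Δλ ) = atan2(-0.8864, 0.2534) = -74.05°.
Adding 360° brings this into [0°, 360°): 286°.

286°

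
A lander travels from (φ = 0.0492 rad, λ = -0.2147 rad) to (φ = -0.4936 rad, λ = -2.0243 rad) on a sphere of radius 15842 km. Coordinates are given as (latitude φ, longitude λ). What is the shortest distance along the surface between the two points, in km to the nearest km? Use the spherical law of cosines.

Let φ₁ = 0.0492 rad, φ₂ = -0.4936 rad, and Δλ = -1.8096 rad.
cos c = sin φ₁ sin φ₂ + cos φ₁ cos φ₂ cos Δλ = (0.0492)(-0.4738) + (0.9988)(0.8806)(-0.2365) = -0.23135,
so c = arccos(-0.23135) = 1.80427 rad.
Distance = R·c = 15842 × 1.8043 ≈ 28583 km.

28583 km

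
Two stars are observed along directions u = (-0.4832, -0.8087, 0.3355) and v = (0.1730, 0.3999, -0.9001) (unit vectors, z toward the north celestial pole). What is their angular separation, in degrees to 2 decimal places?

135.15°

u·v = -0.7090; |u| = 1.0000, |v| = 1.0000.
cos θ = (u·v)/(|u||v|) = -0.7090, so θ = 135.15°.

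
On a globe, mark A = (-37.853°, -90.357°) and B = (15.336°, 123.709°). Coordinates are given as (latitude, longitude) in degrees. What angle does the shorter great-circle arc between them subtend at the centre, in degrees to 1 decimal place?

With latitudes φ₁ = -37.853°, φ₂ = 15.336° and longitude difference Δλ = -145.934°:
cos c = sin φ₁ sin φ₂ + cos φ₁ cos φ₂ cos Δλ = (-0.6136)(0.2645) + (0.7896)(0.9644)(-0.8284) = -0.79309,
so c = arccos(-0.79309) = 2.48666 rad.
So the angular separation is 142.5°.

142.5°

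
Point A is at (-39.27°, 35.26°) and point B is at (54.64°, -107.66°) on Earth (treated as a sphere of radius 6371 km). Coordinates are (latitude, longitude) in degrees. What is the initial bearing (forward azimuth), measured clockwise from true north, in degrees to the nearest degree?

With φ₁ = -0.6854, φ₂ = 0.9536, Δλ = -2.4944 rad, the forward-azimuth formula gives
θ = atan2( sin Δλ cos φ₂ , cos φ₁ sin φ₂ − sin φ₁ cos φ₂ cos Δλ ) = atan2(-0.3489, 0.3391) = -45.82°.
Adding 360° brings this into [0°, 360°): 314°.

314°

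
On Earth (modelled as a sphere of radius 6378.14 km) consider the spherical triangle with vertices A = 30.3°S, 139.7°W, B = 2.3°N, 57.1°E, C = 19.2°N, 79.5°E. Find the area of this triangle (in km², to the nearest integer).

Side lengths (central angles): a = 0.4830, b = 2.4944, c = 2.5795 rad; semiperimeter s = 2.7784.
By l'Huilier's theorem, tan(E/4) = √[tan(s/2) tan((s−a)/2) tan((s−b)/2) tan((s−c)/2)], giving spherical excess E = 1.5751 rad.
Area = E·R² = 1.5751 × (6378.14)² ≈ 64076201 km².

64076201 km²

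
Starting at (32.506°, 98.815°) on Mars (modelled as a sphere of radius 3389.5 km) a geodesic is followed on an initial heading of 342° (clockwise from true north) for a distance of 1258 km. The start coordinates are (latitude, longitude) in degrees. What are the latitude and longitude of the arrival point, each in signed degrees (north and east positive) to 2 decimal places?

Angular distance δ = d/R = 1258/3389.5 = 0.37115 rad; initial bearing θ = 5.9690 rad.
sin φ₂ = sin φ₁ cos δ + cos φ₁ sin δ cos θ = (0.5374)(0.9319) + (0.8433)(0.3627)(0.9511) = 0.7917, so φ₂ = 52.34°.
Δλ = atan2(sin θ sin δ cos φ₁, cos δ − sin φ₁ sin φ₂) = atan2(-0.0945, 0.5065) = -10.571°.
λ₂ = 98.815° − 10.571° = 88.24°.

52.34°, 88.24°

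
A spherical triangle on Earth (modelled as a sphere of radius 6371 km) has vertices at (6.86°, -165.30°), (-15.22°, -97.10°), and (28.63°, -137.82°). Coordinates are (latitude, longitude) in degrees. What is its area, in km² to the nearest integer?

Side lengths (central angles): a = 1.0285, b = 0.5910, c = 1.2404 rad; semiperimeter s = 1.4300.
By l'Huilier's theorem, tan(E/4) = √[tan(s/2) tan((s−a)/2) tan((s−b)/2) tan((s−c)/2)], giving spherical excess E = 0.3453 rad.
Area = E·R² = 0.3453 × (6371)² ≈ 14016005 km².

14016005 km²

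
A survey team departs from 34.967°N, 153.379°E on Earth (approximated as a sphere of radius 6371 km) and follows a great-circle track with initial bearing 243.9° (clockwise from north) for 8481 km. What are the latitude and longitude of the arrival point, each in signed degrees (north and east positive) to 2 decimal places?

-12.37°, 90.11°

Angular distance δ = d/R = 8481/6371 = 1.33119 rad; initial bearing θ = 4.2569 rad.
sin φ₂ = sin φ₁ cos δ + cos φ₁ sin δ cos θ = (0.5731)(0.2373) + (0.8195)(0.9714)(-0.4399) = -0.2142, so φ₂ = -12.37°.
Δλ = atan2(sin θ sin δ cos φ₁, cos δ − sin φ₁ sin φ₂) = atan2(-0.7149, 0.3601) = -63.266°.
λ₂ = 153.379° − 63.266° = 90.11°.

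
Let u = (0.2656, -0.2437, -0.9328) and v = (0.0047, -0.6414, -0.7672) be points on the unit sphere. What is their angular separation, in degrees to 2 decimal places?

u·v = 0.8732; |u| = 1.0000, |v| = 1.0000.
cos θ = (u·v)/(|u||v|) = 0.8732, so θ = 29.17°.

29.17°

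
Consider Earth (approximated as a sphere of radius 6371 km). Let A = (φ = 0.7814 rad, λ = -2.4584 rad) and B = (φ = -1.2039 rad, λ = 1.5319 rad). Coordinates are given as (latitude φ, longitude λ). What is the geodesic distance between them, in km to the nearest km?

16197 km

With latitudes φ₁ = 44.771°, φ₂ = -68.978° and longitude difference Δλ = -131.373°:
cos c = sin φ₁ sin φ₂ + cos φ₁ cos φ₂ cos Δλ = (0.7043)(-0.9334) + (0.7099)(0.3587)(-0.6610) = -0.82572,
so c = arccos(-0.82572) = 2.54228 rad.
Distance = R·c = 6371 × 2.5423 ≈ 16197 km.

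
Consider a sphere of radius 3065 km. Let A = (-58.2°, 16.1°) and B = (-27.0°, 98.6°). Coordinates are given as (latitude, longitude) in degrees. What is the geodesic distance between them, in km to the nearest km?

3394 km

In radians: φ₁ = -1.0158, φ₂ = -0.4712, Δλ = 82.500° = 1.4399 rad.
Haversine: a = sin²(Δφ/2) + cos φ₁ cos φ₂ sin²(Δλ/2) = 0.0723 + (0.5270)(0.8910)(0.4347) = 0.27644.
Central angle c = 2·arcsin(√a) = 1.10724 rad.
Distance = R·c = 3065 × 1.1072 ≈ 3394 km.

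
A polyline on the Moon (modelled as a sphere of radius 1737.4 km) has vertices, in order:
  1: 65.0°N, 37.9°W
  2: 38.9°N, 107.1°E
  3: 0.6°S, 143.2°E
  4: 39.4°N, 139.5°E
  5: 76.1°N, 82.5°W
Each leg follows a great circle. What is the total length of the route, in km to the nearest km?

6843 km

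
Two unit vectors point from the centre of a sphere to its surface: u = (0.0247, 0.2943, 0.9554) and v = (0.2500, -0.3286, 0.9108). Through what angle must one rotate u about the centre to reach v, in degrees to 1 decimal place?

38.8°

u·v = 0.7796; |u| = 1.0000, |v| = 1.0000.
cos θ = (u·v)/(|u||v|) = 0.7796, so θ = 38.8°.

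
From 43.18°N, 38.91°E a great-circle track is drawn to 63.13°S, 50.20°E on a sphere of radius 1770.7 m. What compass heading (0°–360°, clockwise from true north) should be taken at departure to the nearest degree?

Δλ = 11.290° = 0.1970 rad.
y = sin Δλ · cos φ₂ = (0.1958)(0.4520) = 0.0885
x = cos φ₁ sin φ₂ − sin φ₁ cos φ₂ cos Δλ = (0.7292)(-0.8920) − (0.6843)(0.4520)(0.9806) = -0.9538
θ = atan2(y, x) = 174.70°, so the bearing is 175°.

175°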